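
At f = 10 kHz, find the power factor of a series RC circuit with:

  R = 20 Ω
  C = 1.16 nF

Step 1 — Angular frequency: ω = 2π·f = 2π·1e+04 = 6.283e+04 rad/s.
Step 2 — Component impedances:
  R: Z = R = 20 Ω
  C: Z = 1/(jωC) = -j/(ω·C) = 0 - j1.372e+04 Ω
Step 3 — Series combination: Z_total = R + C = 20 - j1.372e+04 Ω = 1.372e+04∠-89.9° Ω.
Step 4 — Power factor: PF = cos(φ) = Re(Z)/|Z| = 20/1.372e+04 = 0.001458.
Step 5 — Type: Im(Z) = -1.372e+04 ⇒ leading (phase φ = -89.9°).

PF = 0.001458 (leading, φ = -89.9°)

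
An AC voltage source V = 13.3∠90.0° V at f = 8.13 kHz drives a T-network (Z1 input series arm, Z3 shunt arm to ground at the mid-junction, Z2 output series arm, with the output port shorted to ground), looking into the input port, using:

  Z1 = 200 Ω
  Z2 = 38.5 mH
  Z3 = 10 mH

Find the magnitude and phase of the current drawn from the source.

Step 1 — Angular frequency: ω = 2π·f = 2π·8130 = 5.108e+04 rad/s.
Step 2 — Component impedances:
  Z1: Z = R = 200 Ω
  Z2: Z = jωL = j·5.108e+04·0.0385 = 0 + j1967 Ω
  Z3: Z = jωL = j·5.108e+04·0.01 = 0 + j510.8 Ω
Step 3 — With the output port shorted to ground, the output series arm Z2 runs from the junction to ground; the shunt arm Z3 also runs from the junction to ground. They appear in parallel: Z3 || Z2 = 0 + j405.5 Ω.
Step 4 — Series with input arm Z1: Z_in = Z1 + (Z3 || Z2) = 200 + j405.5 Ω = 452.1∠63.7° Ω.
Step 5 — Source phasor: V = 13.3∠90.0° V = 0 + j13.3 V.
Step 6 — Ohm's law: I = V / Z_total = (0 + j13.3) / (200 + j405.5) = 0.02638 + j0.01301 A.
Step 7 — Convert to polar: |I| = 0.02942 A, ∠I = 26.3°.

I = 0.02942∠26.3° A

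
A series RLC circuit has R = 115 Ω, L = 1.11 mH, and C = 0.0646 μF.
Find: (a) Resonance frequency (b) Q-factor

Step 1 — Resonance condition Im(Z)=0 gives ω₀ = 1/√(LC).
Step 2 — ω₀ = 1/√(0.00111·6.46e-08) = 1.181e+05 rad/s.
Step 3 — f₀ = ω₀/(2π) = 1.88e+04 Hz.
Step 4 — Series Q: Q = ω₀L/R = 1.181e+05·0.00111/115 = 1.14.

(a) f₀ = 1.88e+04 Hz  (b) Q = 1.14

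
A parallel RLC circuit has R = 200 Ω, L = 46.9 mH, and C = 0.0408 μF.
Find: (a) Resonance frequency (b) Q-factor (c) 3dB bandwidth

Step 1 — Resonance: ω₀ = 1/√(LC) = 1/√(0.0469·4.08e-08) = 2.286e+04 rad/s.
Step 2 — f₀ = ω₀/(2π) = 3638 Hz.
Step 3 — Parallel Q: Q = R/(ω₀L) = 200/(2.286e+04·0.0469) = 0.1865.
Step 4 — Bandwidth: Δω = ω₀/Q = 1.225e+05 rad/s; BW = Δω/(2π) = 1.95e+04 Hz.

(a) f₀ = 3638 Hz  (b) Q = 0.1865  (c) BW = 1.95e+04 Hz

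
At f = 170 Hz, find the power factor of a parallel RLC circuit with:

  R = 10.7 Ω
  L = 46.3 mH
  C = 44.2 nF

Step 1 — Angular frequency: ω = 2π·f = 2π·170 = 1068 rad/s.
Step 2 — Component impedances:
  R: Z = R = 10.7 Ω
  L: Z = jωL = j·1068·0.0463 = 0 + j49.45 Ω
  C: Z = 1/(jωC) = -j/(ω·C) = 0 - j2.118e+04 Ω
Step 3 — Parallel combination: 1/Z_total = 1/R + 1/L + 1/C; Z_total = 10.22 + j2.207 Ω = 10.46∠12.2° Ω.
Step 4 — Power factor: PF = cos(φ) = Re(Z)/|Z| = 10.224/10.459 = 0.9775.
Step 5 — Type: Im(Z) = 2.207 ⇒ lagging (phase φ = 12.2°).

PF = 0.9775 (lagging, φ = 12.2°)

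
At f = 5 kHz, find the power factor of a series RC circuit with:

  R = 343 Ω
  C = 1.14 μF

Step 1 — Angular frequency: ω = 2π·f = 2π·5000 = 3.142e+04 rad/s.
Step 2 — Component impedances:
  R: Z = R = 343 Ω
  C: Z = 1/(jωC) = -j/(ω·C) = 0 - j27.92 Ω
Step 3 — Series combination: Z_total = R + C = 343 - j27.92 Ω = 344.1∠-4.7° Ω.
Step 4 — Power factor: PF = cos(φ) = Re(Z)/|Z| = 343/344.13 = 0.9967.
Step 5 — Type: Im(Z) = -27.92 ⇒ leading (phase φ = -4.7°).

PF = 0.9967 (leading, φ = -4.7°)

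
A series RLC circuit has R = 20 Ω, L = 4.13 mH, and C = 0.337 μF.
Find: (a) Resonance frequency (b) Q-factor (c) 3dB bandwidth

Step 1 — Resonance: ω₀ = 1/√(LC) = 1/√(0.00413·3.37e-07) = 2.68e+04 rad/s.
Step 2 — f₀ = ω₀/(2π) = 4266 Hz.
Step 3 — Series Q: Q = ω₀L/R = 2.68e+04·0.00413/20 = 5.535.
Step 4 — Bandwidth: Δω = ω₀/Q = 4843 rad/s; BW = Δω/(2π) = 770.7 Hz.

(a) f₀ = 4266 Hz  (b) Q = 5.535  (c) BW = 770.7 Hz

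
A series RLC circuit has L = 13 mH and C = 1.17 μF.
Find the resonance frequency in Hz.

Step 1 — Resonance condition Im(Z)=0 gives ω₀ = 1/√(LC).
Step 2 — ω₀ = 1/√(0.013·1.17e-06) = 8108 rad/s.
Step 3 — f₀ = ω₀/(2π) = 1290 Hz.

f₀ = 1290 Hz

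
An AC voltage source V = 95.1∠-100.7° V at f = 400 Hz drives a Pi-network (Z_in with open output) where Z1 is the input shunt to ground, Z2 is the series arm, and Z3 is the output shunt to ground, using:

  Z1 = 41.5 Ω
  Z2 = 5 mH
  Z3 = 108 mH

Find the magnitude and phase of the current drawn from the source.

Step 1 — Angular frequency: ω = 2π·f = 2π·400 = 2513 rad/s.
Step 2 — Component impedances:
  Z1: Z = R = 41.5 Ω
  Z2: Z = jωL = j·2513·0.005 = 0 + j12.57 Ω
  Z3: Z = jωL = j·2513·0.108 = 0 + j271.4 Ω
Step 3 — With open output, the series arm Z2 and the output shunt Z3 appear in series to ground: Z2 + Z3 = 0 + j284 Ω.
Step 4 — Parallel with input shunt Z1: Z_in = Z1 || (Z2 + Z3) = 40.63 + j5.937 Ω = 41.06∠8.3° Ω.
Step 5 — Source phasor: V = 95.1∠-100.7° V = -17.66 - j93.45 V.
Step 6 — Ohm's law: I = V / Z_total = (-17.66 - j93.45) / (40.63 + j5.937) = -0.7545 - j2.19 A.
Step 7 — Convert to polar: |I| = 2.316 A, ∠I = -109.0°.

I = 2.316∠-109.0° A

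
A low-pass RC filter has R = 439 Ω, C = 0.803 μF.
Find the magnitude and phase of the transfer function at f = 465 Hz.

Step 1 — Angular frequency: ω = 2π·465 = 2922 rad/s.
Step 2 — Transfer function: H(jω) = 1/(1 + jωRC).
Step 3 — Denominator: 1 + jωRC = 1 + j·2922·439·8.03e-07 = 1 + j1.03.
Step 4 — H = 0.4853 - j0.4998.
Step 5 — Magnitude: |H| = 0.6966 (-3.1 dB); phase: φ = -45.8°.

|H| = 0.6966 (-3.1 dB), φ = -45.8°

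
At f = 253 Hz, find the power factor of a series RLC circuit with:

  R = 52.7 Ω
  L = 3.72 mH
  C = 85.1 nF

Step 1 — Angular frequency: ω = 2π·f = 2π·253 = 1590 rad/s.
Step 2 — Component impedances:
  R: Z = R = 52.7 Ω
  L: Z = jωL = j·1590·0.00372 = 0 + j5.913 Ω
  C: Z = 1/(jωC) = -j/(ω·C) = 0 - j7392 Ω
Step 3 — Series combination: Z_total = R + L + C = 52.7 - j7386 Ω = 7386∠-89.6° Ω.
Step 4 — Power factor: PF = cos(φ) = Re(Z)/|Z| = 52.7/7386 = 0.007135.
Step 5 — Type: Im(Z) = -7386 ⇒ leading (phase φ = -89.6°).

PF = 0.007135 (leading, φ = -89.6°)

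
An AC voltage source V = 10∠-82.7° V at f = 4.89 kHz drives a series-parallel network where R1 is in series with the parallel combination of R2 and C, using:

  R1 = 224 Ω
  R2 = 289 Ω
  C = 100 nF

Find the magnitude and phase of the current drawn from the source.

Step 1 — Angular frequency: ω = 2π·f = 2π·4890 = 3.072e+04 rad/s.
Step 2 — Component impedances:
  R1: Z = R = 224 Ω
  R2: Z = R = 289 Ω
  C: Z = 1/(jωC) = -j/(ω·C) = 0 - j325.5 Ω
Step 3 — Parallel branch: R2 || C = 1/(1/R2 + 1/C) = 161.6 - j143.5 Ω.
Step 4 — Series with R1: Z_total = R1 + (R2 || C) = 385.6 - j143.5 Ω = 411.4∠-20.4° Ω.
Step 5 — Source phasor: V = 10∠-82.7° V = 1.271 - j9.919 V.
Step 6 — Ohm's law: I = V / Z_total = (1.271 - j9.919) / (385.6 - j143.5) = 0.0113 - j0.02152 A.
Step 7 — Convert to polar: |I| = 0.02431 A, ∠I = -62.3°.

I = 0.02431∠-62.3° A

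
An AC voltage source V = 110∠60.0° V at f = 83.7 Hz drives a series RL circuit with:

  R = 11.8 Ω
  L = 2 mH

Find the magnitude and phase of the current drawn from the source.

Step 1 — Angular frequency: ω = 2π·f = 2π·83.7 = 525.9 rad/s.
Step 2 — Component impedances:
  R: Z = R = 11.8 Ω
  L: Z = jωL = j·525.9·0.002 = 0 + j1.052 Ω
Step 3 — Series combination: Z_total = R + L = 11.8 + j1.052 Ω = 11.85∠5.1° Ω.
Step 4 — Source phasor: V = 110∠60.0° V = 55 + j95.26 V.
Step 5 — Ohm's law: I = V / Z_total = (55 + j95.26) / (11.8 + j1.052) = 5.338 + j7.597 A.
Step 6 — Convert to polar: |I| = 9.285 A, ∠I = 54.9°.

I = 9.285∠54.9° A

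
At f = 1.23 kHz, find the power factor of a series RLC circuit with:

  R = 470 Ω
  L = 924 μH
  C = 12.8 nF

Step 1 — Angular frequency: ω = 2π·f = 2π·1230 = 7728 rad/s.
Step 2 — Component impedances:
  R: Z = R = 470 Ω
  L: Z = jωL = j·7728·0.000924 = 0 + j7.141 Ω
  C: Z = 1/(jωC) = -j/(ω·C) = 0 - j1.011e+04 Ω
Step 3 — Series combination: Z_total = R + L + C = 470 - j1.01e+04 Ω = 1.011e+04∠-87.3° Ω.
Step 4 — Power factor: PF = cos(φ) = Re(Z)/|Z| = 470/10112.7 = 0.04648.
Step 5 — Type: Im(Z) = -1.01e+04 ⇒ leading (phase φ = -87.3°).

PF = 0.04648 (leading, φ = -87.3°)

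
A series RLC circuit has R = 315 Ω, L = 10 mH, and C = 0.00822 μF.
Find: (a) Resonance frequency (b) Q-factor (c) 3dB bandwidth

Step 1 — Resonance condition Im(Z)=0 gives ω₀ = 1/√(LC).
Step 2 — ω₀ = 1/√(0.01·8.22e-09) = 1.103e+05 rad/s.
Step 3 — f₀ = ω₀/(2π) = 1.755e+04 Hz.
Step 4 — Series Q: Q = ω₀L/R = 1.103e+05·0.01/315 = 3.501.
Step 5 — 3dB bandwidth: Δω = ω₀/Q = 3.15e+04 rad/s; BW = Δω/(2π) = 5013 Hz.

(a) f₀ = 1.755e+04 Hz  (b) Q = 3.501  (c) BW = 5013 Hz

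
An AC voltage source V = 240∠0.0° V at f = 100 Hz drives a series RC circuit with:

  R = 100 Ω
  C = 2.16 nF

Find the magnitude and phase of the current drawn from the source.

Step 1 — Angular frequency: ω = 2π·f = 2π·100 = 628.3 rad/s.
Step 2 — Component impedances:
  R: Z = R = 100 Ω
  C: Z = 1/(jωC) = -j/(ω·C) = 0 - j7.368e+05 Ω
Step 3 — Series combination: Z_total = R + C = 100 - j7.368e+05 Ω = 7.368e+05∠-90.0° Ω.
Step 4 — Source phasor: V = 240∠0.0° V = 240 V.
Step 5 — Ohm's law: I = V / Z_total = (240) / (100 - j7.368e+05) = 4.421e-08 + j0.0003257 A.
Step 6 — Convert to polar: |I| = 0.0003257 A, ∠I = 90.0°.

I = 0.0003257∠90.0° A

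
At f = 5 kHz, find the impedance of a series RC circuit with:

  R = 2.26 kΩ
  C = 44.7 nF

Step 1 — Angular frequency: ω = 2π·f = 2π·5000 = 3.142e+04 rad/s.
Step 2 — Component impedances:
  R: Z = R = 2260 Ω
  C: Z = 1/(jωC) = -j/(ω·C) = 0 - j712.1 Ω
Step 3 — Series combination: Z_total = R + C = 2260 - j712.1 Ω = 2370∠-17.5° Ω.

Z = 2260 - j712.1 Ω = 2370∠-17.5° Ω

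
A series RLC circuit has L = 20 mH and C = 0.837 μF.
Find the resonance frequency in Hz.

Step 1 — Resonance condition Im(Z)=0 gives ω₀ = 1/√(LC).
Step 2 — ω₀ = 1/√(0.02·8.37e-07) = 7729 rad/s.
Step 3 — f₀ = ω₀/(2π) = 1230 Hz.

f₀ = 1230 Hz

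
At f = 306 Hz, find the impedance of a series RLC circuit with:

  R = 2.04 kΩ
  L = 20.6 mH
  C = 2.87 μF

Step 1 — Angular frequency: ω = 2π·f = 2π·306 = 1923 rad/s.
Step 2 — Component impedances:
  R: Z = R = 2040 Ω
  L: Z = jωL = j·1923·0.0206 = 0 + j39.61 Ω
  C: Z = 1/(jωC) = -j/(ω·C) = 0 - j181.2 Ω
Step 3 — Series combination: Z_total = R + L + C = 2040 - j141.6 Ω = 2045∠-4.0° Ω.

Z = 2040 - j141.6 Ω = 2045∠-4.0° Ω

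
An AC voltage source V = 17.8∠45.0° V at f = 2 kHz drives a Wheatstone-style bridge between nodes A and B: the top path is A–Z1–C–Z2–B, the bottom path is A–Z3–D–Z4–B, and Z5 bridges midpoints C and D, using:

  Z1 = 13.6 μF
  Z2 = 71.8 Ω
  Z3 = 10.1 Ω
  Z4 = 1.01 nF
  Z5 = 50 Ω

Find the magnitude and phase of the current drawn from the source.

Step 1 — Angular frequency: ω = 2π·f = 2π·2000 = 1.257e+04 rad/s.
Step 2 — Component impedances:
  Z1: Z = 1/(jωC) = -j/(ω·C) = 0 - j5.851 Ω
  Z2: Z = R = 71.8 Ω
  Z3: Z = R = 10.1 Ω
  Z4: Z = 1/(jωC) = -j/(ω·C) = 0 - j7.879e+04 Ω
  Z5: Z = R = 50 Ω
Step 3 — Bridge requires nodal analysis (the Z5 bridge couples midpoints C and D, so the two paths cannot be reduced to a simple series/parallel combination). Setting node B to ground and injecting 1 A at node A, the 3-node admittance system at A, C, D solves to V_A = Z_AB = 72.36 - j5.862 Ω = 72.59∠-4.6° Ω.
Step 4 — Source phasor: V = 17.8∠45.0° V = 12.59 + j12.59 V.
Step 5 — Ohm's law: I = V / Z_total = (12.59 + j12.59) / (72.36 - j5.862) = 0.1588 + j0.1868 A.
Step 6 — Convert to polar: |I| = 0.2452 A, ∠I = 49.6°.

I = 0.2452∠49.6° A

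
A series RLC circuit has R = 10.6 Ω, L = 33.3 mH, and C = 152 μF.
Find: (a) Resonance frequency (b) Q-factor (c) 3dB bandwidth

Step 1 — Resonance: ω₀ = 1/√(LC) = 1/√(0.0333·0.000152) = 444.5 rad/s.
Step 2 — f₀ = ω₀/(2π) = 70.74 Hz.
Step 3 — Series Q: Q = ω₀L/R = 444.5·0.0333/10.6 = 1.396.
Step 4 — Bandwidth: Δω = ω₀/Q = 318.3 rad/s; BW = Δω/(2π) = 50.66 Hz.

(a) f₀ = 70.74 Hz  (b) Q = 1.396  (c) BW = 50.66 Hz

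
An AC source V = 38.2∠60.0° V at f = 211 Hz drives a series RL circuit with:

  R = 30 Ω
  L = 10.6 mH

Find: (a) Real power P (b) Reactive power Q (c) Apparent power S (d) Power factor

Step 1 — Angular frequency: ω = 2π·f = 2π·211 = 1326 rad/s.
Step 2 — Component impedances:
  R: Z = R = 30 Ω
  L: Z = jωL = j·1326·0.0106 = 0 + j14.05 Ω
Step 3 — Series combination: Z_total = R + L = 30 + j14.05 Ω = 33.13∠25.1° Ω.
Step 4 — Source phasor: V = 38.2∠60.0° V = 19.1 + j33.08 V.
Step 5 — Current: I = V / Z = 0.9457 + j0.6597 A = 1.153∠34.9° A.
Step 6 — Complex power: S = V·I* = 39.89 + j18.69 VA.
Step 7 — Real power: P = Re(S) = 39.89 W.
Step 8 — Reactive power: Q = Im(S) = 18.69 VAR.
Step 9 — Apparent power: |S| = 44.05 VA.
Step 10 — Power factor: PF = P/|S| = 0.9056 (lagging).

(a) P = 39.89 W  (b) Q = 18.69 VAR  (c) S = 44.05 VA  (d) PF = 0.9056 (lagging)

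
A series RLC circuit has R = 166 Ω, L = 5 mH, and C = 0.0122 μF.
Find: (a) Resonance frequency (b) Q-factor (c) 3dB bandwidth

Step 1 — Resonance condition Im(Z)=0 gives ω₀ = 1/√(LC).
Step 2 — ω₀ = 1/√(0.005·1.22e-08) = 1.28e+05 rad/s.
Step 3 — f₀ = ω₀/(2π) = 2.038e+04 Hz.
Step 4 — Series Q: Q = ω₀L/R = 1.28e+05·0.005/166 = 3.857.
Step 5 — 3dB bandwidth: Δω = ω₀/Q = 3.32e+04 rad/s; BW = Δω/(2π) = 5284 Hz.

(a) f₀ = 2.038e+04 Hz  (b) Q = 3.857  (c) BW = 5284 Hz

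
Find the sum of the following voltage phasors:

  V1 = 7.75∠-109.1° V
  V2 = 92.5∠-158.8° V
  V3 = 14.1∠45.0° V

Step 1 — Convert each phasor to rectangular form:
  V1 = 7.75·(cos(-109.1°) + j·sin(-109.1°)) = -2.536 - j7.323 V
  V2 = 92.5·(cos(-158.8°) + j·sin(-158.8°)) = -86.24 - j33.45 V
  V3 = 14.1·(cos(45.0°) + j·sin(45.0°)) = 9.97 + j9.97 V
Step 2 — Sum components: V_total = -78.81 - j30.8 V.
Step 3 — Convert to polar: |V_total| = 84.61 V, ∠V_total = -158.7°.

V_total = 84.61∠-158.7° V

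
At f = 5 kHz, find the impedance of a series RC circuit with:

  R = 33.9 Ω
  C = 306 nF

Step 1 — Angular frequency: ω = 2π·f = 2π·5000 = 3.142e+04 rad/s.
Step 2 — Component impedances:
  R: Z = R = 33.9 Ω
  C: Z = 1/(jωC) = -j/(ω·C) = 0 - j104 Ω
Step 3 — Series combination: Z_total = R + C = 33.9 - j104 Ω = 109.4∠-71.9° Ω.

Z = 33.9 - j104 Ω = 109.4∠-71.9° Ω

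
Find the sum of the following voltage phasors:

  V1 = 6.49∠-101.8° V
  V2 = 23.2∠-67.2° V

Step 1 — Convert each phasor to rectangular form:
  V1 = 6.49·(cos(-101.8°) + j·sin(-101.8°)) = -1.327 - j6.353 V
  V2 = 23.2·(cos(-67.2°) + j·sin(-67.2°)) = 8.99 - j21.39 V
Step 2 — Sum components: V_total = 7.663 - j27.74 V.
Step 3 — Convert to polar: |V_total| = 28.78 V, ∠V_total = -74.6°.

V_total = 28.78∠-74.6° V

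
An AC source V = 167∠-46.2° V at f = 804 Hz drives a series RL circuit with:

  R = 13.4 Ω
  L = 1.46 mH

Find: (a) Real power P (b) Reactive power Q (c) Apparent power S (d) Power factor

Step 1 — Angular frequency: ω = 2π·f = 2π·804 = 5052 rad/s.
Step 2 — Component impedances:
  R: Z = R = 13.4 Ω
  L: Z = jωL = j·5052·0.00146 = 0 + j7.375 Ω
Step 3 — Series combination: Z_total = R + L = 13.4 + j7.375 Ω = 15.3∠28.8° Ω.
Step 4 — Source phasor: V = 167∠-46.2° V = 115.6 - j120.5 V.
Step 5 — Current: I = V / Z = 2.821 - j10.55 A = 10.92∠-75.0° A.
Step 6 — Complex power: S = V·I* = 1597 + j879.2 VA.
Step 7 — Real power: P = Re(S) = 1597 W.
Step 8 — Reactive power: Q = Im(S) = 879.2 VAR.
Step 9 — Apparent power: |S| = 1823 VA.
Step 10 — Power factor: PF = P/|S| = 0.8761 (lagging).

(a) P = 1597 W  (b) Q = 879.2 VAR  (c) S = 1823 VA  (d) PF = 0.8761 (lagging)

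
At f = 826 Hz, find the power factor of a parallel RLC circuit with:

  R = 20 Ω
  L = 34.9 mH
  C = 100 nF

Step 1 — Angular frequency: ω = 2π·f = 2π·826 = 5190 rad/s.
Step 2 — Component impedances:
  R: Z = R = 20 Ω
  L: Z = jωL = j·5190·0.0349 = 0 + j181.1 Ω
  C: Z = 1/(jωC) = -j/(ω·C) = 0 - j1927 Ω
Step 3 — Parallel combination: 1/Z_total = 1/R + 1/L + 1/C; Z_total = 19.8 + j1.981 Ω = 19.9∠5.7° Ω.
Step 4 — Power factor: PF = cos(φ) = Re(Z)/|Z| = 19.8/19.9 = 0.995.
Step 5 — Type: Im(Z) = 1.981 ⇒ lagging (phase φ = 5.7°).

PF = 0.995 (lagging, φ = 5.7°)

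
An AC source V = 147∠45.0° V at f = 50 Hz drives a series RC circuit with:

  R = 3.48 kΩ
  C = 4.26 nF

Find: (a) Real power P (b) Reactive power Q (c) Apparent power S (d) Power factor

Step 1 — Angular frequency: ω = 2π·f = 2π·50 = 314.2 rad/s.
Step 2 — Component impedances:
  R: Z = R = 3480 Ω
  C: Z = 1/(jωC) = -j/(ω·C) = 0 - j7.472e+05 Ω
Step 3 — Series combination: Z_total = R + C = 3480 - j7.472e+05 Ω = 7.472e+05∠-89.7° Ω.
Step 4 — Source phasor: V = 147∠45.0° V = 103.9 + j103.9 V.
Step 5 — Current: I = V / Z = -0.0001385 + j0.0001398 A = 0.0001967∠134.7° A.
Step 6 — Complex power: S = V·I* = 0.0001347 - j0.02892 VA.
Step 7 — Real power: P = Re(S) = 0.0001347 W.
Step 8 — Reactive power: Q = Im(S) = -0.02892 VAR.
Step 9 — Apparent power: |S| = 0.02892 VA.
Step 10 — Power factor: PF = P/|S| = 0.004657 (leading).

(a) P = 0.0001347 W  (b) Q = -0.02892 VAR  (c) S = 0.02892 VA  (d) PF = 0.004657 (leading)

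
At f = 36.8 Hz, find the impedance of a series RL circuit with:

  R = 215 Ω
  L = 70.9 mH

Step 1 — Angular frequency: ω = 2π·f = 2π·36.8 = 231.2 rad/s.
Step 2 — Component impedances:
  R: Z = R = 215 Ω
  L: Z = jωL = j·231.2·0.0709 = 0 + j16.39 Ω
Step 3 — Series combination: Z_total = R + L = 215 + j16.39 Ω = 215.6∠4.4° Ω.

Z = 215 + j16.39 Ω = 215.6∠4.4° Ω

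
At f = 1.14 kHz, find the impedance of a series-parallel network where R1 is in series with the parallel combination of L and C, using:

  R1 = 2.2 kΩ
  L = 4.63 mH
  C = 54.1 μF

Step 1 — Angular frequency: ω = 2π·f = 2π·1140 = 7163 rad/s.
Step 2 — Component impedances:
  R1: Z = R = 2200 Ω
  L: Z = jωL = j·7163·0.00463 = 0 + j33.16 Ω
  C: Z = 1/(jωC) = -j/(ω·C) = 0 - j2.581 Ω
Step 3 — Parallel branch: L || C = 1/(1/L + 1/C) = 0 - j2.798 Ω.
Step 4 — Series with R1: Z_total = R1 + (L || C) = 2200 - j2.798 Ω = 2200∠-0.1° Ω.

Z = 2200 - j2.798 Ω = 2200∠-0.1° Ω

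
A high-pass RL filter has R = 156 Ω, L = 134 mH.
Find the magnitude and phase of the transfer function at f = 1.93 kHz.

Step 1 — Angular frequency: ω = 2π·1930 = 1.213e+04 rad/s.
Step 2 — Transfer function: H(jω) = jωL/(R + jωL).
Step 3 — Numerator jωL = j·1625; denominator R + jωL = 156 + j1625.
Step 4 — H = 0.9909 + j0.09513.
Step 5 — Magnitude: |H| = 0.9954 (-0.0 dB); phase: φ = 5.5°.

|H| = 0.9954 (-0.0 dB), φ = 5.5°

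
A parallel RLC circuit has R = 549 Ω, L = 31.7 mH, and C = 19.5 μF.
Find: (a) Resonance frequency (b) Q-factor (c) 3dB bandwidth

Step 1 — Resonance: ω₀ = 1/√(LC) = 1/√(0.0317·1.95e-05) = 1272 rad/s.
Step 2 — f₀ = ω₀/(2π) = 202.4 Hz.
Step 3 — Parallel Q: Q = R/(ω₀L) = 549/(1272·0.0317) = 13.62.
Step 4 — Bandwidth: Δω = ω₀/Q = 93.41 rad/s; BW = Δω/(2π) = 14.87 Hz.

(a) f₀ = 202.4 Hz  (b) Q = 13.62  (c) BW = 14.87 Hz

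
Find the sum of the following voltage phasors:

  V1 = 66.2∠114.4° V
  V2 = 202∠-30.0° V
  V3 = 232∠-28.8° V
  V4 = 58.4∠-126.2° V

Step 1 — Convert each phasor to rectangular form:
  V1 = 66.2·(cos(114.4°) + j·sin(114.4°)) = -27.35 + j60.29 V
  V2 = 202·(cos(-30.0°) + j·sin(-30.0°)) = 174.9 - j101 V
  V3 = 232·(cos(-28.8°) + j·sin(-28.8°)) = 203.3 - j111.8 V
  V4 = 58.4·(cos(-126.2°) + j·sin(-126.2°)) = -34.49 - j47.13 V
Step 2 — Sum components: V_total = 316.4 - j199.6 V.
Step 3 — Convert to polar: |V_total| = 374.1 V, ∠V_total = -32.2°.

V_total = 374.1∠-32.2° V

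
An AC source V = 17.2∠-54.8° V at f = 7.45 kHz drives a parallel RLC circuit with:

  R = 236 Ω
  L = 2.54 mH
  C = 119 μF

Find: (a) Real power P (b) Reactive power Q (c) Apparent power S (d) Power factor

Step 1 — Angular frequency: ω = 2π·f = 2π·7450 = 4.681e+04 rad/s.
Step 2 — Component impedances:
  R: Z = R = 236 Ω
  L: Z = jωL = j·4.681e+04·0.00254 = 0 + j118.9 Ω
  C: Z = 1/(jωC) = -j/(ω·C) = 0 - j0.1795 Ω
Step 3 — Parallel combination: 1/Z_total = 1/R + 1/L + 1/C; Z_total = 0.000137 - j0.1798 Ω = 0.1798∠-90.0° Ω.
Step 4 — Source phasor: V = 17.2∠-54.8° V = 9.915 - j14.05 V.
Step 5 — Current: I = V / Z = 78.21 + j55.09 A = 95.67∠35.2° A.
Step 6 — Complex power: S = V·I* = 1.254 - j1645 VA.
Step 7 — Real power: P = Re(S) = 1.254 W.
Step 8 — Reactive power: Q = Im(S) = -1645 VAR.
Step 9 — Apparent power: |S| = 1645 VA.
Step 10 — Power factor: PF = P/|S| = 0.0007618 (leading).

(a) P = 1.254 W  (b) Q = -1645 VAR  (c) S = 1645 VA  (d) PF = 0.0007618 (leading)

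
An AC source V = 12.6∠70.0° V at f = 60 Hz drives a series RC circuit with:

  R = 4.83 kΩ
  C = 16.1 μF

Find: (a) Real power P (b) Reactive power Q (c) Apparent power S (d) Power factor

Step 1 — Angular frequency: ω = 2π·f = 2π·60 = 377 rad/s.
Step 2 — Component impedances:
  R: Z = R = 4830 Ω
  C: Z = 1/(jωC) = -j/(ω·C) = 0 - j164.8 Ω
Step 3 — Series combination: Z_total = R + C = 4830 - j164.8 Ω = 4833∠-2.0° Ω.
Step 4 — Source phasor: V = 12.6∠70.0° V = 4.309 + j11.84 V.
Step 5 — Current: I = V / Z = 0.0008077 + j0.002479 A = 0.002607∠72.0° A.
Step 6 — Complex power: S = V·I* = 0.03283 - j0.00112 VA.
Step 7 — Real power: P = Re(S) = 0.03283 W.
Step 8 — Reactive power: Q = Im(S) = -0.00112 VAR.
Step 9 — Apparent power: |S| = 0.03285 VA.
Step 10 — Power factor: PF = P/|S| = 0.9994 (leading).

(a) P = 0.03283 W  (b) Q = -0.00112 VAR  (c) S = 0.03285 VA  (d) PF = 0.9994 (leading)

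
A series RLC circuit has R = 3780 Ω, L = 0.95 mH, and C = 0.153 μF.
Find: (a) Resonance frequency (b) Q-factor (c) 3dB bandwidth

Step 1 — Resonance condition Im(Z)=0 gives ω₀ = 1/√(LC).
Step 2 — ω₀ = 1/√(0.00095·1.53e-07) = 8.295e+04 rad/s.
Step 3 — f₀ = ω₀/(2π) = 1.32e+04 Hz.
Step 4 — Series Q: Q = ω₀L/R = 8.295e+04·0.00095/3780 = 0.02085.
Step 5 — 3dB bandwidth: Δω = ω₀/Q = 3.979e+06 rad/s; BW = Δω/(2π) = 6.333e+05 Hz.

(a) f₀ = 1.32e+04 Hz  (b) Q = 0.02085  (c) BW = 6.333e+05 Hz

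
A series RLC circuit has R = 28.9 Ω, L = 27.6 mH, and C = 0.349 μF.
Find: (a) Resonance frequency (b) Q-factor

Step 1 — Resonance condition Im(Z)=0 gives ω₀ = 1/√(LC).
Step 2 — ω₀ = 1/√(0.0276·3.49e-07) = 1.019e+04 rad/s.
Step 3 — f₀ = ω₀/(2π) = 1622 Hz.
Step 4 — Series Q: Q = ω₀L/R = 1.019e+04·0.0276/28.9 = 9.731.

(a) f₀ = 1622 Hz  (b) Q = 9.731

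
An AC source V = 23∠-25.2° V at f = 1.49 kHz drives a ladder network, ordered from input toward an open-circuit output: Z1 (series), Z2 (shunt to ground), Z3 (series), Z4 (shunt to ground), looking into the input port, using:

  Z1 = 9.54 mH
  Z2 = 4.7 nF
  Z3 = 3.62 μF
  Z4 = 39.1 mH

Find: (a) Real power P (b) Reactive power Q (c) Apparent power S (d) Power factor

Step 1 — Angular frequency: ω = 2π·f = 2π·1490 = 9362 rad/s.
Step 2 — Component impedances:
  Z1: Z = jωL = j·9362·0.00954 = 0 + j89.31 Ω
  Z2: Z = 1/(jωC) = -j/(ω·C) = 0 - j2.273e+04 Ω
  Z3: Z = 1/(jωC) = -j/(ω·C) = 0 - j29.51 Ω
  Z4: Z = jωL = j·9362·0.0391 = 0 + j366.1 Ω
Step 3 — Ladder network (open output): work backward from the far end, alternating series and parallel combinations. Z_in = 0 + j430.9 Ω = 430.9∠90.0° Ω.
Step 4 — Source phasor: V = 23∠-25.2° V = 20.81 - j9.793 V.
Step 5 — Current: I = V / Z = -0.02273 - j0.04829 A = 0.05337∠-115.2° A.
Step 6 — Complex power: S = V·I* = 0 + j1.228 VA.
Step 7 — Real power: P = Re(S) = 0 W.
Step 8 — Reactive power: Q = Im(S) = 1.228 VAR.
Step 9 — Apparent power: |S| = 1.228 VA.
Step 10 — Power factor: PF = P/|S| = 0 (lagging).

(a) P = 0 W  (b) Q = 1.228 VAR  (c) S = 1.228 VA  (d) PF = 0 (lagging)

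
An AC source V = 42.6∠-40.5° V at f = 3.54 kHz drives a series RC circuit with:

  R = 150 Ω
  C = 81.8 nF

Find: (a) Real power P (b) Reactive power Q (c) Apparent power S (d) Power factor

Step 1 — Angular frequency: ω = 2π·f = 2π·3540 = 2.224e+04 rad/s.
Step 2 — Component impedances:
  R: Z = R = 150 Ω
  C: Z = 1/(jωC) = -j/(ω·C) = 0 - j549.6 Ω
Step 3 — Series combination: Z_total = R + C = 150 - j549.6 Ω = 569.7∠-74.7° Ω.
Step 4 — Source phasor: V = 42.6∠-40.5° V = 32.39 - j27.67 V.
Step 5 — Current: I = V / Z = 0.06182 + j0.04207 A = 0.07477∠34.2° A.
Step 6 — Complex power: S = V·I* = 0.8387 - j3.073 VA.
Step 7 — Real power: P = Re(S) = 0.8387 W.
Step 8 — Reactive power: Q = Im(S) = -3.073 VAR.
Step 9 — Apparent power: |S| = 3.185 VA.
Step 10 — Power factor: PF = P/|S| = 0.2633 (leading).

(a) P = 0.8387 W  (b) Q = -3.073 VAR  (c) S = 3.185 VA  (d) PF = 0.2633 (leading)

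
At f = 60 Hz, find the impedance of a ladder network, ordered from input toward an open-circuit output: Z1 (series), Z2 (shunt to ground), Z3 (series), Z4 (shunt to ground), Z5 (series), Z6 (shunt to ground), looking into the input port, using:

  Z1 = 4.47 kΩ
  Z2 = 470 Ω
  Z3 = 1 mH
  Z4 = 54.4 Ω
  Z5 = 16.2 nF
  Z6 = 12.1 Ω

Step 1 — Angular frequency: ω = 2π·f = 2π·60 = 377 rad/s.
Step 2 — Component impedances:
  Z1: Z = R = 4470 Ω
  Z2: Z = R = 470 Ω
  Z3: Z = jωL = j·377·0.001 = 0 + j0.377 Ω
  Z4: Z = R = 54.4 Ω
  Z5: Z = 1/(jωC) = -j/(ω·C) = 0 - j1.637e+05 Ω
  Z6: Z = R = 12.1 Ω
Step 3 — Ladder network (open output): work backward from the far end, alternating series and parallel combinations. Z_in = 4519 + j0.2883 Ω = 4519∠0.0° Ω.

Z = 4519 + j0.2883 Ω = 4519∠0.0° Ω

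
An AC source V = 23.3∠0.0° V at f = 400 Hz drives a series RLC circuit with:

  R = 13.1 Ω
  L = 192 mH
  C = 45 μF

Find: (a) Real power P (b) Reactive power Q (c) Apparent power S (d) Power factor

Step 1 — Angular frequency: ω = 2π·f = 2π·400 = 2513 rad/s.
Step 2 — Component impedances:
  R: Z = R = 13.1 Ω
  L: Z = jωL = j·2513·0.192 = 0 + j482.5 Ω
  C: Z = 1/(jωC) = -j/(ω·C) = 0 - j8.842 Ω
Step 3 — Series combination: Z_total = R + L + C = 13.1 + j473.7 Ω = 473.9∠88.4° Ω.
Step 4 — Source phasor: V = 23.3∠0.0° V = 23.3 V.
Step 5 — Current: I = V / Z = 0.001359 - j0.04915 A = 0.04917∠-88.4° A.
Step 6 — Complex power: S = V·I* = 0.03167 + j1.145 VA.
Step 7 — Real power: P = Re(S) = 0.03167 W.
Step 8 — Reactive power: Q = Im(S) = 1.145 VAR.
Step 9 — Apparent power: |S| = 1.146 VA.
Step 10 — Power factor: PF = P/|S| = 0.02764 (lagging).

(a) P = 0.03167 W  (b) Q = 1.145 VAR  (c) S = 1.146 VA  (d) PF = 0.02764 (lagging)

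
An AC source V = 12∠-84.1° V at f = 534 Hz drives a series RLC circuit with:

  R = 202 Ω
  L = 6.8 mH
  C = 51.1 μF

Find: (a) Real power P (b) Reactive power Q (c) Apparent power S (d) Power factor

Step 1 — Angular frequency: ω = 2π·f = 2π·534 = 3355 rad/s.
Step 2 — Component impedances:
  R: Z = R = 202 Ω
  L: Z = jωL = j·3355·0.0068 = 0 + j22.82 Ω
  C: Z = 1/(jωC) = -j/(ω·C) = 0 - j5.833 Ω
Step 3 — Series combination: Z_total = R + L + C = 202 + j16.98 Ω = 202.7∠4.8° Ω.
Step 4 — Source phasor: V = 12∠-84.1° V = 1.234 - j11.94 V.
Step 5 — Current: I = V / Z = 0.00113 - j0.05919 A = 0.0592∠-88.9° A.
Step 6 — Complex power: S = V·I* = 0.7079 + j0.05951 VA.
Step 7 — Real power: P = Re(S) = 0.7079 W.
Step 8 — Reactive power: Q = Im(S) = 0.05951 VAR.
Step 9 — Apparent power: |S| = 0.7104 VA.
Step 10 — Power factor: PF = P/|S| = 0.9965 (lagging).

(a) P = 0.7079 W  (b) Q = 0.05951 VAR  (c) S = 0.7104 VA  (d) PF = 0.9965 (lagging)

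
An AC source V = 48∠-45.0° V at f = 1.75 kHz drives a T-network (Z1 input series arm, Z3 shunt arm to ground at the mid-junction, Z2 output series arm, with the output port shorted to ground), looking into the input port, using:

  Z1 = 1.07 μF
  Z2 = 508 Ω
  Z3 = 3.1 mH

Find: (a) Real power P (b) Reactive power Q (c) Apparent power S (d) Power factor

Step 1 — Angular frequency: ω = 2π·f = 2π·1750 = 1.1e+04 rad/s.
Step 2 — Component impedances:
  Z1: Z = 1/(jωC) = -j/(ω·C) = 0 - j85 Ω
  Z2: Z = R = 508 Ω
  Z3: Z = jωL = j·1.1e+04·0.0031 = 0 + j34.09 Ω
Step 3 — With the output port shorted to ground, the output series arm Z2 runs from the junction to ground; the shunt arm Z3 also runs from the junction to ground. They appear in parallel: Z3 || Z2 = 2.277 + j33.93 Ω.
Step 4 — Series with input arm Z1: Z_in = Z1 + (Z3 || Z2) = 2.277 - j51.06 Ω = 51.11∠-87.4° Ω.
Step 5 — Source phasor: V = 48∠-45.0° V = 33.94 - j33.94 V.
Step 6 — Current: I = V / Z = 0.693 + j0.6338 A = 0.9391∠42.4° A.
Step 7 — Complex power: S = V·I* = 2.008 - j45.03 VA.
Step 8 — Real power: P = Re(S) = 2.008 W.
Step 9 — Reactive power: Q = Im(S) = -45.03 VAR.
Step 10 — Apparent power: |S| = 45.08 VA.
Step 11 — Power factor: PF = P/|S| = 0.04455 (leading).

(a) P = 2.008 W  (b) Q = -45.03 VAR  (c) S = 45.08 VA  (d) PF = 0.04455 (leading)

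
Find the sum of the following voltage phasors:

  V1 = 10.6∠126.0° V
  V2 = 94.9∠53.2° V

Step 1 — Convert each phasor to rectangular form:
  V1 = 10.6·(cos(126.0°) + j·sin(126.0°)) = -6.231 + j8.576 V
  V2 = 94.9·(cos(53.2°) + j·sin(53.2°)) = 56.85 + j75.99 V
Step 2 — Sum components: V_total = 50.62 + j84.56 V.
Step 3 — Convert to polar: |V_total| = 98.56 V, ∠V_total = 59.1°.

V_total = 98.56∠59.1° V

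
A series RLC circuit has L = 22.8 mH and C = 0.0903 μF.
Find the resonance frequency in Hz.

Step 1 — Resonance condition Im(Z)=0 gives ω₀ = 1/√(LC).
Step 2 — ω₀ = 1/√(0.0228·9.03e-08) = 2.204e+04 rad/s.
Step 3 — f₀ = ω₀/(2π) = 3508 Hz.

f₀ = 3508 Hz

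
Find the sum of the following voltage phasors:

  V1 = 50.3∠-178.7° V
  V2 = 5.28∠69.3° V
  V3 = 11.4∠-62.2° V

Step 1 — Convert each phasor to rectangular form:
  V1 = 50.3·(cos(-178.7°) + j·sin(-178.7°)) = -50.29 - j1.141 V
  V2 = 5.28·(cos(69.3°) + j·sin(69.3°)) = 1.866 + j4.939 V
  V3 = 11.4·(cos(-62.2°) + j·sin(-62.2°)) = 5.317 - j10.08 V
Step 2 — Sum components: V_total = -43.1 - j6.286 V.
Step 3 — Convert to polar: |V_total| = 43.56 V, ∠V_total = -171.7°.

V_total = 43.56∠-171.7° V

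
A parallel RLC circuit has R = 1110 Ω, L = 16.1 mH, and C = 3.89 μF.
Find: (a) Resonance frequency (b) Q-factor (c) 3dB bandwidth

Step 1 — Resonance: ω₀ = 1/√(LC) = 1/√(0.0161·3.89e-06) = 3996 rad/s.
Step 2 — f₀ = ω₀/(2π) = 636 Hz.
Step 3 — Parallel Q: Q = R/(ω₀L) = 1110/(3996·0.0161) = 17.25.
Step 4 — Bandwidth: Δω = ω₀/Q = 231.6 rad/s; BW = Δω/(2π) = 36.86 Hz.

(a) f₀ = 636 Hz  (b) Q = 17.25  (c) BW = 36.86 Hz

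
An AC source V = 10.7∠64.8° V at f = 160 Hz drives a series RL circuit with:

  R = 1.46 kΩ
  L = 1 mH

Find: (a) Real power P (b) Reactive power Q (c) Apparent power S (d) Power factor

Step 1 — Angular frequency: ω = 2π·f = 2π·160 = 1005 rad/s.
Step 2 — Component impedances:
  R: Z = R = 1460 Ω
  L: Z = jωL = j·1005·0.001 = 0 + j1.005 Ω
Step 3 — Series combination: Z_total = R + L = 1460 + j1.005 Ω = 1460∠0.0° Ω.
Step 4 — Source phasor: V = 10.7∠64.8° V = 4.556 + j9.682 V.
Step 5 — Current: I = V / Z = 0.003125 + j0.006629 A = 0.007329∠64.8° A.
Step 6 — Complex power: S = V·I* = 0.07842 + j5.4e-05 VA.
Step 7 — Real power: P = Re(S) = 0.07842 W.
Step 8 — Reactive power: Q = Im(S) = 5.4e-05 VAR.
Step 9 — Apparent power: |S| = 0.07842 VA.
Step 10 — Power factor: PF = P/|S| = 1 (lagging).

(a) P = 0.07842 W  (b) Q = 5.4e-05 VAR  (c) S = 0.07842 VA  (d) PF = 1 (lagging)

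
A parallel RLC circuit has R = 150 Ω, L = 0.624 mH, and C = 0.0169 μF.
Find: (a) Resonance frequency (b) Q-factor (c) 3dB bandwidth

Step 1 — Resonance: ω₀ = 1/√(LC) = 1/√(0.000624·1.69e-08) = 3.079e+05 rad/s.
Step 2 — f₀ = ω₀/(2π) = 4.901e+04 Hz.
Step 3 — Parallel Q: Q = R/(ω₀L) = 150/(3.079e+05·0.000624) = 0.7806.
Step 4 — Bandwidth: Δω = ω₀/Q = 3.945e+05 rad/s; BW = Δω/(2π) = 6.278e+04 Hz.

(a) f₀ = 4.901e+04 Hz  (b) Q = 0.7806  (c) BW = 6.278e+04 Hz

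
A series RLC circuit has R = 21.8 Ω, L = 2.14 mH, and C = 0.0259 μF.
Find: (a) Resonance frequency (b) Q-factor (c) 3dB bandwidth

Step 1 — Resonance condition Im(Z)=0 gives ω₀ = 1/√(LC).
Step 2 — ω₀ = 1/√(0.00214·2.59e-08) = 1.343e+05 rad/s.
Step 3 — f₀ = ω₀/(2π) = 2.138e+04 Hz.
Step 4 — Series Q: Q = ω₀L/R = 1.343e+05·0.00214/21.8 = 13.19.
Step 5 — 3dB bandwidth: Δω = ω₀/Q = 1.019e+04 rad/s; BW = Δω/(2π) = 1621 Hz.

(a) f₀ = 2.138e+04 Hz  (b) Q = 13.19  (c) BW = 1621 Hz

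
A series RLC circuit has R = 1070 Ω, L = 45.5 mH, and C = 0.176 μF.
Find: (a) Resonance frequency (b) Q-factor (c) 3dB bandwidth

Step 1 — Resonance condition Im(Z)=0 gives ω₀ = 1/√(LC).
Step 2 — ω₀ = 1/√(0.0455·1.76e-07) = 1.117e+04 rad/s.
Step 3 — f₀ = ω₀/(2π) = 1779 Hz.
Step 4 — Series Q: Q = ω₀L/R = 1.117e+04·0.0455/1070 = 0.4752.
Step 5 — 3dB bandwidth: Δω = ω₀/Q = 2.352e+04 rad/s; BW = Δω/(2π) = 3743 Hz.

(a) f₀ = 1779 Hz  (b) Q = 0.4752  (c) BW = 3743 Hz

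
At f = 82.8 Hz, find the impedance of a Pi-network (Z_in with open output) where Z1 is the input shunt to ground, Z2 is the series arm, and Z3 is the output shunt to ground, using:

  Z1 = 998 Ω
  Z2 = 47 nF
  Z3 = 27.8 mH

Step 1 — Angular frequency: ω = 2π·f = 2π·82.8 = 520.2 rad/s.
Step 2 — Component impedances:
  Z1: Z = R = 998 Ω
  Z2: Z = 1/(jωC) = -j/(ω·C) = 0 - j4.09e+04 Ω
  Z3: Z = jωL = j·520.2·0.0278 = 0 + j14.46 Ω
Step 3 — With open output, the series arm Z2 and the output shunt Z3 appear in series to ground: Z2 + Z3 = 0 - j4.088e+04 Ω.
Step 4 — Parallel with input shunt Z1: Z_in = Z1 || (Z2 + Z3) = 997.4 - j24.35 Ω = 997.7∠-1.4° Ω.

Z = 997.4 - j24.35 Ω = 997.7∠-1.4° Ω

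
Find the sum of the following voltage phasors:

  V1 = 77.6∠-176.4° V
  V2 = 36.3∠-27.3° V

Step 1 — Convert each phasor to rectangular form:
  V1 = 77.6·(cos(-176.4°) + j·sin(-176.4°)) = -77.45 - j4.873 V
  V2 = 36.3·(cos(-27.3°) + j·sin(-27.3°)) = 32.26 - j16.65 V
Step 2 — Sum components: V_total = -45.19 - j21.52 V.
Step 3 — Convert to polar: |V_total| = 50.05 V, ∠V_total = -154.5°.

V_total = 50.05∠-154.5° V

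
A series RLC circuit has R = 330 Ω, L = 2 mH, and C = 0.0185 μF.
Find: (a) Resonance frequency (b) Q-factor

Step 1 — Resonance condition Im(Z)=0 gives ω₀ = 1/√(LC).
Step 2 — ω₀ = 1/√(0.002·1.85e-08) = 1.644e+05 rad/s.
Step 3 — f₀ = ω₀/(2π) = 2.616e+04 Hz.
Step 4 — Series Q: Q = ω₀L/R = 1.644e+05·0.002/330 = 0.9964.

(a) f₀ = 2.616e+04 Hz  (b) Q = 0.9964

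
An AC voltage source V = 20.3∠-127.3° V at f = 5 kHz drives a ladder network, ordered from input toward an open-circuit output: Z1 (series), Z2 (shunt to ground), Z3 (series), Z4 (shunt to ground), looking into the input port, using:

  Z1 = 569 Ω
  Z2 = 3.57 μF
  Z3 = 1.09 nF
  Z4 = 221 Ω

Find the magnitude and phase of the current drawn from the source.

Step 1 — Angular frequency: ω = 2π·f = 2π·5000 = 3.142e+04 rad/s.
Step 2 — Component impedances:
  Z1: Z = R = 569 Ω
  Z2: Z = 1/(jωC) = -j/(ω·C) = 0 - j8.916 Ω
  Z3: Z = 1/(jωC) = -j/(ω·C) = 0 - j2.92e+04 Ω
  Z4: Z = R = 221 Ω
Step 3 — Ladder network (open output): work backward from the far end, alternating series and parallel combinations. Z_in = 569 - j8.914 Ω = 569.1∠-0.9° Ω.
Step 4 — Source phasor: V = 20.3∠-127.3° V = -12.3 - j16.15 V.
Step 5 — Ohm's law: I = V / Z_total = (-12.3 - j16.15) / (569 - j8.914) = -0.02117 - j0.02871 A.
Step 6 — Convert to polar: |I| = 0.03567 A, ∠I = -126.4°.

I = 0.03567∠-126.4° A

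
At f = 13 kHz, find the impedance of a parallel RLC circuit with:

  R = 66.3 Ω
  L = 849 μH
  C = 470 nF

Step 1 — Angular frequency: ω = 2π·f = 2π·1.3e+04 = 8.168e+04 rad/s.
Step 2 — Component impedances:
  R: Z = R = 66.3 Ω
  L: Z = jωL = j·8.168e+04·0.000849 = 0 + j69.35 Ω
  C: Z = 1/(jωC) = -j/(ω·C) = 0 - j26.05 Ω
Step 3 — Parallel combination: 1/Z_total = 1/R + 1/L + 1/C; Z_total = 18.81 - j29.89 Ω = 35.31∠-57.8° Ω.

Z = 18.81 - j29.89 Ω = 35.31∠-57.8° Ω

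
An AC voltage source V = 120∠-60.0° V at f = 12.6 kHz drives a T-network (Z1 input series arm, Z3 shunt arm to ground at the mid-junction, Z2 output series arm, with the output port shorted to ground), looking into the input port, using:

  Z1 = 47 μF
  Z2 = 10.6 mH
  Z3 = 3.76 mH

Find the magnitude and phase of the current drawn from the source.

Step 1 — Angular frequency: ω = 2π·f = 2π·1.26e+04 = 7.917e+04 rad/s.
Step 2 — Component impedances:
  Z1: Z = 1/(jωC) = -j/(ω·C) = 0 - j0.2688 Ω
  Z2: Z = jωL = j·7.917e+04·0.0106 = 0 + j839.2 Ω
  Z3: Z = jωL = j·7.917e+04·0.00376 = 0 + j297.7 Ω
Step 3 — With the output port shorted to ground, the output series arm Z2 runs from the junction to ground; the shunt arm Z3 also runs from the junction to ground. They appear in parallel: Z3 || Z2 = 0 + j219.7 Ω.
Step 4 — Series with input arm Z1: Z_in = Z1 + (Z3 || Z2) = 0 + j219.5 Ω = 219.5∠90.0° Ω.
Step 5 — Source phasor: V = 120∠-60.0° V = 60 - j103.9 V.
Step 6 — Ohm's law: I = V / Z_total = (60 - j103.9) / (0 + j219.5) = -0.4735 - j0.2734 A.
Step 7 — Convert to polar: |I| = 0.5468 A, ∠I = -150.0°.

I = 0.5468∠-150.0° A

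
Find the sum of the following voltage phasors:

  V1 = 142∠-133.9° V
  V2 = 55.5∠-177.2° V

Step 1 — Convert each phasor to rectangular form:
  V1 = 142·(cos(-133.9°) + j·sin(-133.9°)) = -98.46 - j102.3 V
  V2 = 55.5·(cos(-177.2°) + j·sin(-177.2°)) = -55.43 - j2.711 V
Step 2 — Sum components: V_total = -153.9 - j105 V.
Step 3 — Convert to polar: |V_total| = 186.3 V, ∠V_total = -145.7°.

V_total = 186.3∠-145.7° V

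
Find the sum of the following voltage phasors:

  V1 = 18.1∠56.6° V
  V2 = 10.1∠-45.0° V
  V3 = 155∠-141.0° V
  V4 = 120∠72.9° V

Step 1 — Convert each phasor to rectangular form:
  V1 = 18.1·(cos(56.6°) + j·sin(56.6°)) = 9.964 + j15.11 V
  V2 = 10.1·(cos(-45.0°) + j·sin(-45.0°)) = 7.142 - j7.142 V
  V3 = 155·(cos(-141.0°) + j·sin(-141.0°)) = -120.5 - j97.54 V
  V4 = 120·(cos(72.9°) + j·sin(72.9°)) = 35.28 + j114.7 V
Step 2 — Sum components: V_total = -68.07 + j25.12 V.
Step 3 — Convert to polar: |V_total| = 72.55 V, ∠V_total = 159.7°.

V_total = 72.55∠159.7° V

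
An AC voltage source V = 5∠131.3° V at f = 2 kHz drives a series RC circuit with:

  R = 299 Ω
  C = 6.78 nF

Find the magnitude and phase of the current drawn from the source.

Step 1 — Angular frequency: ω = 2π·f = 2π·2000 = 1.257e+04 rad/s.
Step 2 — Component impedances:
  R: Z = R = 299 Ω
  C: Z = 1/(jωC) = -j/(ω·C) = 0 - j1.174e+04 Ω
Step 3 — Series combination: Z_total = R + C = 299 - j1.174e+04 Ω = 1.174e+04∠-88.5° Ω.
Step 4 — Source phasor: V = 5∠131.3° V = -3.3 + j3.756 V.
Step 5 — Ohm's law: I = V / Z_total = (-3.3 + j3.756) / (299 - j1.174e+04) = -0.000327 - j0.0002728 A.
Step 6 — Convert to polar: |I| = 0.0004259 A, ∠I = -140.2°.

I = 0.0004259∠-140.2° A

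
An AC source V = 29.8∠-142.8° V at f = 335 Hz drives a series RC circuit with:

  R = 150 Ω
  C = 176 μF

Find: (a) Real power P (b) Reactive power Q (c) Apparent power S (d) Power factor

Step 1 — Angular frequency: ω = 2π·f = 2π·335 = 2105 rad/s.
Step 2 — Component impedances:
  R: Z = R = 150 Ω
  C: Z = 1/(jωC) = -j/(ω·C) = 0 - j2.699 Ω
Step 3 — Series combination: Z_total = R + C = 150 - j2.699 Ω = 150∠-1.0° Ω.
Step 4 — Source phasor: V = 29.8∠-142.8° V = -23.74 - j18.02 V.
Step 5 — Current: I = V / Z = -0.156 - j0.1229 A = 0.1986∠-141.8° A.
Step 6 — Complex power: S = V·I* = 5.918 - j0.1065 VA.
Step 7 — Real power: P = Re(S) = 5.918 W.
Step 8 — Reactive power: Q = Im(S) = -0.1065 VAR.
Step 9 — Apparent power: |S| = 5.919 VA.
Step 10 — Power factor: PF = P/|S| = 0.9998 (leading).

(a) P = 5.918 W  (b) Q = -0.1065 VAR  (c) S = 5.919 VA  (d) PF = 0.9998 (leading)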